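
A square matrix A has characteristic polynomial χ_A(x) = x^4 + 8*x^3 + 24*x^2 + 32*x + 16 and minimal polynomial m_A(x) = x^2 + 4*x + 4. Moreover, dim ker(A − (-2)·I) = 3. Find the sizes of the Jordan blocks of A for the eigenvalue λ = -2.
Block sizes for λ = -2: [2, 1, 1]

Step 1 — from the characteristic polynomial, algebraic multiplicity of λ = -2 is 4. From dim ker(A − (-2)·I) = 3, there are exactly 3 Jordan blocks for λ = -2.
Step 2 — from the minimal polynomial, the factor (x + 2)^2 tells us the largest block for λ = -2 has size 2.
Step 3 — with total size 4, 3 blocks, and largest block 2, the block sizes (in nonincreasing order) are [2, 1, 1].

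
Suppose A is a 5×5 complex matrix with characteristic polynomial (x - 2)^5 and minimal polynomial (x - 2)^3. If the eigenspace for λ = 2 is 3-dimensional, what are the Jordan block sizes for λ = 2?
Block sizes for λ = 2: [3, 1, 1]

Step 1 — from the characteristic polynomial, algebraic multiplicity of λ = 2 is 5. From dim ker(A − (2)·I) = 3, there are exactly 3 Jordan blocks for λ = 2.
Step 2 — from the minimal polynomial, the factor (x − 2)^3 tells us the largest block for λ = 2 has size 3.
Step 3 — with total size 5, 3 blocks, and largest block 3, the block sizes (in nonincreasing order) are [3, 1, 1].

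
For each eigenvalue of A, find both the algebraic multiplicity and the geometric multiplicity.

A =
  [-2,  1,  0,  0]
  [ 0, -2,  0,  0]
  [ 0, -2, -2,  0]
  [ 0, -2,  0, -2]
λ = -2: alg = 4, geom = 3

Step 1 — factor the characteristic polynomial to read off the algebraic multiplicities:
  χ_A(x) = (x + 2)^4

Step 2 — compute geometric multiplicities via the rank-nullity identity g(λ) = n − rank(A − λI):
  rank(A − (-2)·I) = 1, so dim ker(A − (-2)·I) = n − 1 = 3

Summary:
  λ = -2: algebraic multiplicity = 4, geometric multiplicity = 3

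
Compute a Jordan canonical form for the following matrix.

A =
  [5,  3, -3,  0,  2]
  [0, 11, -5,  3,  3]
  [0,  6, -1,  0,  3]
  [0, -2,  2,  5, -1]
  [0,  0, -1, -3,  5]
J_3(5) ⊕ J_2(5)

The characteristic polynomial is
  det(x·I − A) = x^5 - 25*x^4 + 250*x^3 - 1250*x^2 + 3125*x - 3125 = (x - 5)^5

Eigenvalues and multiplicities (the geometric multiplicity of λ is n − rank(A − λI), which equals the number of Jordan blocks for λ):
  λ = 5: algebraic multiplicity = 5, geometric multiplicity = 2

Determining the block sizes for each eigenvalue:
  λ = 5: with am = 5 and gm = 2, the partition is not yet determined (e.g. several partitions of 5 into 2 parts exist). Let N = A − (5)·I. Computing rank(N^1) = 3, rank(N^2) = 1, rank(N^3) = 0; the number of blocks of size ≥ j is rank(N^{j−1}) − rank(N^j), giving [2, 2, 1]. So we have 1 block(s) of size 3, 1 block(s) of size 2 → block sizes [3, 2]

Assembling the blocks gives a Jordan form
J =
  [5, 1, 0, 0, 0]
  [0, 5, 1, 0, 0]
  [0, 0, 5, 0, 0]
  [0, 0, 0, 5, 1]
  [0, 0, 0, 0, 5]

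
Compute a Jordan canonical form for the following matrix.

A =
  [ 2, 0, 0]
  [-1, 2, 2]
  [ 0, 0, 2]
J_2(2) ⊕ J_1(2)

The characteristic polynomial is
  det(x·I − A) = x^3 - 6*x^2 + 12*x - 8 = (x - 2)^3

Eigenvalues and multiplicities (the geometric multiplicity of λ is n − rank(A − λI), which equals the number of Jordan blocks for λ):
  λ = 2: algebraic multiplicity = 3, geometric multiplicity = 2

Determining the block sizes for each eigenvalue:
  λ = 2: 2 blocks summing to 3 forces exactly one block of size 2 and the rest size 1 → block sizes [2, 1]

Assembling the blocks gives a Jordan form
J =
  [2, 1, 0]
  [0, 2, 0]
  [0, 0, 2]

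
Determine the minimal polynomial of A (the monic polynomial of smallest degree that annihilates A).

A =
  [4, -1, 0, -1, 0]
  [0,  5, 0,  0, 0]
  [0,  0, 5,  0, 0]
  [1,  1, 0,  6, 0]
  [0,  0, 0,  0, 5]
x^2 - 10*x + 25

The characteristic polynomial is χ_A(x) = (x - 5)^5, so the eigenvalues are known. The minimal polynomial is
  m_A(x) = Π_λ (x − λ)^{k_λ}
where k_λ is the size of the *largest* Jordan block for λ (equivalently, the smallest k with (A − λI)^k v = 0 for every generalised eigenvector v of λ).

  λ = 5: largest Jordan block has size 2, contributing (x − 5)^2

So m_A(x) = (x - 5)^2 = x^2 - 10*x + 25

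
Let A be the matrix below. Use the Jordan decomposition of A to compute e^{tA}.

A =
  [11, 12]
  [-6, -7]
e^{tA} =
  [2*exp(5*t) - exp(-t), 2*exp(5*t) - 2*exp(-t)]
  [-exp(5*t) + exp(-t), -exp(5*t) + 2*exp(-t)]

Strategy: write A = P · J · P⁻¹ where J is a Jordan canonical form, so e^{tA} = P · e^{tJ} · P⁻¹, and e^{tJ} can be computed block-by-block.

A has Jordan form
J =
  [-1, 0]
  [ 0, 5]
(up to reordering of blocks).

Per-block formulas:
  For a 1×1 block at λ = 5: exp(t · [5]) = [e^(5t)].
  For a 1×1 block at λ = -1: exp(t · [-1]) = [e^(-1t)].

After assembling e^{tJ} and conjugating by P, we get:

e^{tA} =
  [2*exp(5*t) - exp(-t), 2*exp(5*t) - 2*exp(-t)]
  [-exp(5*t) + exp(-t), -exp(5*t) + 2*exp(-t)]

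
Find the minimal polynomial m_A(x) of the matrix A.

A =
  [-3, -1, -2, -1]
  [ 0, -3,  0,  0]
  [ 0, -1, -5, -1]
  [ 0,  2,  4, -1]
x^2 + 6*x + 9

The characteristic polynomial is χ_A(x) = (x + 3)^4, so the eigenvalues are known. The minimal polynomial is
  m_A(x) = Π_λ (x − λ)^{k_λ}
where k_λ is the size of the *largest* Jordan block for λ (equivalently, the smallest k with (A − λI)^k v = 0 for every generalised eigenvector v of λ).

  λ = -3: largest Jordan block has size 2, contributing (x + 3)^2

So m_A(x) = (x + 3)^2 = x^2 + 6*x + 9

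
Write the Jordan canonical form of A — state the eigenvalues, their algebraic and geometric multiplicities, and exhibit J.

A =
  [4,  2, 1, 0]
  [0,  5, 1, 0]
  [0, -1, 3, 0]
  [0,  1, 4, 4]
J_3(4) ⊕ J_1(4)

The characteristic polynomial is
  det(x·I − A) = x^4 - 16*x^3 + 96*x^2 - 256*x + 256 = (x - 4)^4

Eigenvalues and multiplicities (the geometric multiplicity of λ is n − rank(A − λI), which equals the number of Jordan blocks for λ):
  λ = 4: algebraic multiplicity = 4, geometric multiplicity = 2

Determining the block sizes for each eigenvalue:
  λ = 4: with am = 4 and gm = 2, the partition is not yet determined (e.g. several partitions of 4 into 2 parts exist). Let N = A − (4)·I. Computing rank(N^1) = 2, rank(N^2) = 1, rank(N^3) = 0; the number of blocks of size ≥ j is rank(N^{j−1}) − rank(N^j), giving [2, 1, 1]. So we have 1 block(s) of size 3, 1 block(s) of size 1 → block sizes [3, 1]

Assembling the blocks gives a Jordan form
J =
  [4, 1, 0, 0]
  [0, 4, 1, 0]
  [0, 0, 4, 0]
  [0, 0, 0, 4]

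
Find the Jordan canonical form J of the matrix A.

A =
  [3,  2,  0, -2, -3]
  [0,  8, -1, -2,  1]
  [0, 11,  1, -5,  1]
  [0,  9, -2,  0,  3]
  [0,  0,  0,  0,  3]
J_3(3) ⊕ J_2(3)

The characteristic polynomial is
  det(x·I − A) = x^5 - 15*x^4 + 90*x^3 - 270*x^2 + 405*x - 243 = (x - 3)^5

Eigenvalues and multiplicities (the geometric multiplicity of λ is n − rank(A − λI), which equals the number of Jordan blocks for λ):
  λ = 3: algebraic multiplicity = 5, geometric multiplicity = 2

Determining the block sizes for each eigenvalue:
  λ = 3: with am = 5 and gm = 2, the partition is not yet determined (e.g. several partitions of 5 into 2 parts exist). Let N = A − (3)·I. Computing rank(N^1) = 3, rank(N^2) = 1, rank(N^3) = 0; the number of blocks of size ≥ j is rank(N^{j−1}) − rank(N^j), giving [2, 2, 1]. So we have 1 block(s) of size 3, 1 block(s) of size 2 → block sizes [3, 2]

Assembling the blocks gives a Jordan form
J =
  [3, 1, 0, 0, 0]
  [0, 3, 1, 0, 0]
  [0, 0, 3, 0, 0]
  [0, 0, 0, 3, 1]
  [0, 0, 0, 0, 3]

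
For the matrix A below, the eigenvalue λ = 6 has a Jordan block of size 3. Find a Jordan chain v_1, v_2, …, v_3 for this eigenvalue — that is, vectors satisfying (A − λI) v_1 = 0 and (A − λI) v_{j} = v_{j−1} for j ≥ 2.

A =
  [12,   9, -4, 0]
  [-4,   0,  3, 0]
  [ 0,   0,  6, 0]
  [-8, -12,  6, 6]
A Jordan chain for λ = 6 of length 3:
v_1 = (3, -2, 0, -4)ᵀ
v_2 = (-4, 3, 0, 6)ᵀ
v_3 = (0, 0, 1, 0)ᵀ

Let N = A − (6)·I. We want v_3 with N^3 v_3 = 0 but N^2 v_3 ≠ 0; then v_{j-1} := N · v_j for j = 3, …, 2.

Pick v_3 = (0, 0, 1, 0)ᵀ.
Then v_2 = N · v_3 = (-4, 3, 0, 6)ᵀ.
Then v_1 = N · v_2 = (3, -2, 0, -4)ᵀ.

Sanity check: (A − (6)·I) v_1 = (0, 0, 0, 0)ᵀ = 0. ✓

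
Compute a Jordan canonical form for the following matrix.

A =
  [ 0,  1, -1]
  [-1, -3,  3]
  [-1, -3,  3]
J_3(0)

The characteristic polynomial is
  det(x·I − A) = x^3

Eigenvalues and multiplicities (the geometric multiplicity of λ is n − rank(A − λI), which equals the number of Jordan blocks for λ):
  λ = 0: algebraic multiplicity = 3, geometric multiplicity = 1

Determining the block sizes for each eigenvalue:
  λ = 0: one block (gm = 1), so the single block has size am = 3 → block sizes [3]

Assembling the blocks gives a Jordan form
J =
  [0, 1, 0]
  [0, 0, 1]
  [0, 0, 0]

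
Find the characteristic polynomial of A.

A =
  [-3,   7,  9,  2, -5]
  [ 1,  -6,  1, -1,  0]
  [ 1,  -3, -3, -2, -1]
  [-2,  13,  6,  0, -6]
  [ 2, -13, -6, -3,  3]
x^5 + 9*x^4 + 11*x^3 - 117*x^2 - 432*x - 432

Expanding det(x·I − A) (e.g. by cofactor expansion or by noting that A is similar to its Jordan form J, which has the same characteristic polynomial as A) gives
  χ_A(x) = x^5 + 9*x^4 + 11*x^3 - 117*x^2 - 432*x - 432
which factors as (x - 4)*(x + 3)^3*(x + 4). The eigenvalues (with algebraic multiplicities) are λ = -4 with multiplicity 1, λ = -3 with multiplicity 3, λ = 4 with multiplicity 1.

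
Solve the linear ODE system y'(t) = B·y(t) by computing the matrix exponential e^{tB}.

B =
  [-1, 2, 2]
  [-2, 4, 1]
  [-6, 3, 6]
e^{tB} =
  [-4*t*exp(3*t) + exp(3*t), 2*t*exp(3*t), 2*t*exp(3*t)]
  [-2*t*exp(3*t), t*exp(3*t) + exp(3*t), t*exp(3*t)]
  [-6*t*exp(3*t), 3*t*exp(3*t), 3*t*exp(3*t) + exp(3*t)]

Strategy: write B = P · J · P⁻¹ where J is a Jordan canonical form, so e^{tB} = P · e^{tJ} · P⁻¹, and e^{tJ} can be computed block-by-block.

B has Jordan form
J =
  [3, 1, 0]
  [0, 3, 0]
  [0, 0, 3]
(up to reordering of blocks).

Per-block formulas:
  For a 1×1 block at λ = 3: exp(t · [3]) = [e^(3t)].
  For a 2×2 Jordan block J_2(3): exp(t · J_2(3)) = e^(3t)·(I + t·N), where N is the 2×2 nilpotent shift.

After assembling e^{tJ} and conjugating by P, we get:

e^{tB} =
  [-4*t*exp(3*t) + exp(3*t), 2*t*exp(3*t), 2*t*exp(3*t)]
  [-2*t*exp(3*t), t*exp(3*t) + exp(3*t), t*exp(3*t)]
  [-6*t*exp(3*t), 3*t*exp(3*t), 3*t*exp(3*t) + exp(3*t)]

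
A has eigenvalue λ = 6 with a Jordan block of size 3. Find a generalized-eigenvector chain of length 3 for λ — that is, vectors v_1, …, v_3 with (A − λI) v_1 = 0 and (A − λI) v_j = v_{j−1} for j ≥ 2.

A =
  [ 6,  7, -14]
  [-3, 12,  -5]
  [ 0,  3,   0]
A Jordan chain for λ = 6 of length 3:
v_1 = (-21, -18, -9)ᵀ
v_2 = (0, -3, 0)ᵀ
v_3 = (1, 0, 0)ᵀ

Let N = A − (6)·I. We want v_3 with N^3 v_3 = 0 but N^2 v_3 ≠ 0; then v_{j-1} := N · v_j for j = 3, …, 2.

Pick v_3 = (1, 0, 0)ᵀ.
Then v_2 = N · v_3 = (0, -3, 0)ᵀ.
Then v_1 = N · v_2 = (-21, -18, -9)ᵀ.

Sanity check: (A − (6)·I) v_1 = (0, 0, 0)ᵀ = 0. ✓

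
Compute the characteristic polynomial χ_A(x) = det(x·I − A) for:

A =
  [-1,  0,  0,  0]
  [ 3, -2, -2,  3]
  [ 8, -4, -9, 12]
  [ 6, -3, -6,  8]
x^4 + 4*x^3 + 6*x^2 + 4*x + 1

Expanding det(x·I − A) (e.g. by cofactor expansion or by noting that A is similar to its Jordan form J, which has the same characteristic polynomial as A) gives
  χ_A(x) = x^4 + 4*x^3 + 6*x^2 + 4*x + 1
which factors as (x + 1)^4. The eigenvalues (with algebraic multiplicities) are λ = -1 with multiplicity 4.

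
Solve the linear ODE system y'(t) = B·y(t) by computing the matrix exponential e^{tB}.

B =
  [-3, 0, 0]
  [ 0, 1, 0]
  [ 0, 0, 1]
e^{tB} =
  [exp(-3*t), 0, 0]
  [0, exp(t), 0]
  [0, 0, exp(t)]

Strategy: write B = P · J · P⁻¹ where J is a Jordan canonical form, so e^{tB} = P · e^{tJ} · P⁻¹, and e^{tJ} can be computed block-by-block.

B has Jordan form
J =
  [-3, 0, 0]
  [ 0, 1, 0]
  [ 0, 0, 1]
(up to reordering of blocks).

Per-block formulas:
  For a 1×1 block at λ = 1: exp(t · [1]) = [e^(1t)].
  For a 1×1 block at λ = -3: exp(t · [-3]) = [e^(-3t)].

After assembling e^{tJ} and conjugating by P, we get:

e^{tB} =
  [exp(-3*t), 0, 0]
  [0, exp(t), 0]
  [0, 0, exp(t)]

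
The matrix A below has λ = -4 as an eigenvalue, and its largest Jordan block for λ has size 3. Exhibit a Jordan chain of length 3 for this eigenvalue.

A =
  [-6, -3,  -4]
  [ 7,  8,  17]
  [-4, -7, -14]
A Jordan chain for λ = -4 of length 3:
v_1 = (-1, 2, -1)ᵀ
v_2 = (-2, 7, -4)ᵀ
v_3 = (1, 0, 0)ᵀ

Let N = A − (-4)·I. We want v_3 with N^3 v_3 = 0 but N^2 v_3 ≠ 0; then v_{j-1} := N · v_j for j = 3, …, 2.

Pick v_3 = (1, 0, 0)ᵀ.
Then v_2 = N · v_3 = (-2, 7, -4)ᵀ.
Then v_1 = N · v_2 = (-1, 2, -1)ᵀ.

Sanity check: (A − (-4)·I) v_1 = (0, 0, 0)ᵀ = 0. ✓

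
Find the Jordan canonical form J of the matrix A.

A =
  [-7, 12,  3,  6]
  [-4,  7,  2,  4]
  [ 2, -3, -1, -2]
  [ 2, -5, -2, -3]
J_3(-1) ⊕ J_1(-1)

The characteristic polynomial is
  det(x·I − A) = x^4 + 4*x^3 + 6*x^2 + 4*x + 1 = (x + 1)^4

Eigenvalues and multiplicities (the geometric multiplicity of λ is n − rank(A − λI), which equals the number of Jordan blocks for λ):
  λ = -1: algebraic multiplicity = 4, geometric multiplicity = 2

Determining the block sizes for each eigenvalue:
  λ = -1: with am = 4 and gm = 2, the partition is not yet determined (e.g. several partitions of 4 into 2 parts exist). Let N = A − (-1)·I. Computing rank(N^1) = 2, rank(N^2) = 1, rank(N^3) = 0; the number of blocks of size ≥ j is rank(N^{j−1}) − rank(N^j), giving [2, 1, 1]. So we have 1 block(s) of size 3, 1 block(s) of size 1 → block sizes [3, 1]

Assembling the blocks gives a Jordan form
J =
  [-1,  1,  0,  0]
  [ 0, -1,  1,  0]
  [ 0,  0, -1,  0]
  [ 0,  0,  0, -1]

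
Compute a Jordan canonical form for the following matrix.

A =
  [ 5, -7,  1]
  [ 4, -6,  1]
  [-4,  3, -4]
J_2(-3) ⊕ J_1(1)

The characteristic polynomial is
  det(x·I − A) = x^3 + 5*x^2 + 3*x - 9 = (x - 1)*(x + 3)^2

Eigenvalues and multiplicities (the geometric multiplicity of λ is n − rank(A − λI), which equals the number of Jordan blocks for λ):
  λ = -3: algebraic multiplicity = 2, geometric multiplicity = 1
  λ = 1: algebraic multiplicity = 1, geometric multiplicity = 1

Determining the block sizes for each eigenvalue:
  λ = -3: one block (gm = 1), so the single block has size am = 2 → block sizes [2]
  λ = 1: one block (gm = 1), so the single block has size am = 1 → block sizes [1]

Assembling the blocks gives a Jordan form
J =
  [-3,  1, 0]
  [ 0, -3, 0]
  [ 0,  0, 1]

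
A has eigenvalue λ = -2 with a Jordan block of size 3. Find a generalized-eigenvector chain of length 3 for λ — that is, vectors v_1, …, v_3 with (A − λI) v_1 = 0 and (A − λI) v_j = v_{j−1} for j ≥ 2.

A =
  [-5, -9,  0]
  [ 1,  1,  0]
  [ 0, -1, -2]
A Jordan chain for λ = -2 of length 3:
v_1 = (0, 0, -1)ᵀ
v_2 = (-3, 1, 0)ᵀ
v_3 = (1, 0, 0)ᵀ

Let N = A − (-2)·I. We want v_3 with N^3 v_3 = 0 but N^2 v_3 ≠ 0; then v_{j-1} := N · v_j for j = 3, …, 2.

Pick v_3 = (1, 0, 0)ᵀ.
Then v_2 = N · v_3 = (-3, 1, 0)ᵀ.
Then v_1 = N · v_2 = (0, 0, -1)ᵀ.

Sanity check: (A − (-2)·I) v_1 = (0, 0, 0)ᵀ = 0. ✓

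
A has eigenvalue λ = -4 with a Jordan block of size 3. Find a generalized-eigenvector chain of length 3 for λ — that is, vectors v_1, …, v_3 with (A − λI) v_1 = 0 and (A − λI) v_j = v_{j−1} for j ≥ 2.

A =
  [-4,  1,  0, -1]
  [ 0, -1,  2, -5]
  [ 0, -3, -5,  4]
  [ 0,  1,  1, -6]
A Jordan chain for λ = -4 of length 3:
v_1 = (2, -2, -2, -2)ᵀ
v_2 = (1, 3, -3, 1)ᵀ
v_3 = (0, 1, 0, 0)ᵀ

Let N = A − (-4)·I. We want v_3 with N^3 v_3 = 0 but N^2 v_3 ≠ 0; then v_{j-1} := N · v_j for j = 3, …, 2.

Pick v_3 = (0, 1, 0, 0)ᵀ.
Then v_2 = N · v_3 = (1, 3, -3, 1)ᵀ.
Then v_1 = N · v_2 = (2, -2, -2, -2)ᵀ.

Sanity check: (A − (-4)·I) v_1 = (0, 0, 0, 0)ᵀ = 0. ✓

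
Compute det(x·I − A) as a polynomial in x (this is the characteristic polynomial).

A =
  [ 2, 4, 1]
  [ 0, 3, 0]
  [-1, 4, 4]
x^3 - 9*x^2 + 27*x - 27

Expanding det(x·I − A) (e.g. by cofactor expansion or by noting that A is similar to its Jordan form J, which has the same characteristic polynomial as A) gives
  χ_A(x) = x^3 - 9*x^2 + 27*x - 27
which factors as (x - 3)^3. The eigenvalues (with algebraic multiplicities) are λ = 3 with multiplicity 3.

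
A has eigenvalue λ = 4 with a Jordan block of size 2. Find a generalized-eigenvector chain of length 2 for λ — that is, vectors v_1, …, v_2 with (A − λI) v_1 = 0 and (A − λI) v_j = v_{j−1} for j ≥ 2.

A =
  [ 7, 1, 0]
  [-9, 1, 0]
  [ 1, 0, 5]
A Jordan chain for λ = 4 of length 2:
v_1 = (-1, 3, 1)ᵀ
v_2 = (1, -4, 0)ᵀ

Let N = A − (4)·I. We want v_2 with N^2 v_2 = 0 but N^1 v_2 ≠ 0; then v_{j-1} := N · v_j for j = 2, …, 2.

Pick v_2 = (1, -4, 0)ᵀ.
Then v_1 = N · v_2 = (-1, 3, 1)ᵀ.

Sanity check: (A − (4)·I) v_1 = (0, 0, 0)ᵀ = 0. ✓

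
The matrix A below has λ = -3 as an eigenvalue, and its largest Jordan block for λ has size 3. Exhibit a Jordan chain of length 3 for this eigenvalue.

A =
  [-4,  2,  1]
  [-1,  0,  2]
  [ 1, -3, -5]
A Jordan chain for λ = -3 of length 3:
v_1 = (1, 1, -1)ᵀ
v_2 = (2, 3, -3)ᵀ
v_3 = (0, 1, 0)ᵀ

Let N = A − (-3)·I. We want v_3 with N^3 v_3 = 0 but N^2 v_3 ≠ 0; then v_{j-1} := N · v_j for j = 3, …, 2.

Pick v_3 = (0, 1, 0)ᵀ.
Then v_2 = N · v_3 = (2, 3, -3)ᵀ.
Then v_1 = N · v_2 = (1, 1, -1)ᵀ.

Sanity check: (A − (-3)·I) v_1 = (0, 0, 0)ᵀ = 0. ✓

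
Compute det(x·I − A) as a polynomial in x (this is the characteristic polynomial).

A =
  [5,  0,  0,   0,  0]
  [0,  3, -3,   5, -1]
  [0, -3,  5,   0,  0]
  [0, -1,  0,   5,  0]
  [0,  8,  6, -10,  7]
x^5 - 25*x^4 + 250*x^3 - 1250*x^2 + 3125*x - 3125

Expanding det(x·I − A) (e.g. by cofactor expansion or by noting that A is similar to its Jordan form J, which has the same characteristic polynomial as A) gives
  χ_A(x) = x^5 - 25*x^4 + 250*x^3 - 1250*x^2 + 3125*x - 3125
which factors as (x - 5)^5. The eigenvalues (with algebraic multiplicities) are λ = 5 with multiplicity 5.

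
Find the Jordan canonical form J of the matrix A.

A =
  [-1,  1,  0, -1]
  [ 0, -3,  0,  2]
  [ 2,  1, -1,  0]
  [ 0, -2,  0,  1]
J_2(-1) ⊕ J_2(-1)

The characteristic polynomial is
  det(x·I − A) = x^4 + 4*x^3 + 6*x^2 + 4*x + 1 = (x + 1)^4

Eigenvalues and multiplicities (the geometric multiplicity of λ is n − rank(A − λI), which equals the number of Jordan blocks for λ):
  λ = -1: algebraic multiplicity = 4, geometric multiplicity = 2

Determining the block sizes for each eigenvalue:
  λ = -1: with am = 4 and gm = 2, the partition is not yet determined (e.g. several partitions of 4 into 2 parts exist). Let N = A − (-1)·I. Computing rank(N^1) = 2, rank(N^2) = 0; the number of blocks of size ≥ j is rank(N^{j−1}) − rank(N^j), giving [2, 2]. So we have 2 block(s) of size 2 → block sizes [2, 2]

Assembling the blocks gives a Jordan form
J =
  [-1,  1,  0,  0]
  [ 0, -1,  0,  0]
  [ 0,  0, -1,  1]
  [ 0,  0,  0, -1]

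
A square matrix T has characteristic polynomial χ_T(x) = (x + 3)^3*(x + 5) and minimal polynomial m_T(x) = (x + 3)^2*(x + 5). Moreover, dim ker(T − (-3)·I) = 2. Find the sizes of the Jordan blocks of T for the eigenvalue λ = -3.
Block sizes for λ = -3: [2, 1]

Step 1 — from the characteristic polynomial, algebraic multiplicity of λ = -3 is 3. From dim ker(T − (-3)·I) = 2, there are exactly 2 Jordan blocks for λ = -3.
Step 2 — from the minimal polynomial, the factor (x + 3)^2 tells us the largest block for λ = -3 has size 2.
Step 3 — with total size 3, 2 blocks, and largest block 2, the block sizes (in nonincreasing order) are [2, 1].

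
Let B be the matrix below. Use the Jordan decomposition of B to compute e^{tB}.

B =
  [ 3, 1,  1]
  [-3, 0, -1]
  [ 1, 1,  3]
e^{tB} =
  [-t^2*exp(2*t)/2 + t*exp(2*t) + exp(2*t), t*exp(2*t), t^2*exp(2*t)/2 + t*exp(2*t)]
  [t^2*exp(2*t) - 3*t*exp(2*t), -2*t*exp(2*t) + exp(2*t), -t^2*exp(2*t) - t*exp(2*t)]
  [-t^2*exp(2*t)/2 + t*exp(2*t), t*exp(2*t), t^2*exp(2*t)/2 + t*exp(2*t) + exp(2*t)]

Strategy: write B = P · J · P⁻¹ where J is a Jordan canonical form, so e^{tB} = P · e^{tJ} · P⁻¹, and e^{tJ} can be computed block-by-block.

B has Jordan form
J =
  [2, 1, 0]
  [0, 2, 1]
  [0, 0, 2]
(up to reordering of blocks).

Per-block formulas:
  For a 3×3 Jordan block J_3(2): exp(t · J_3(2)) = e^(2t)·(I + t·N + (t^2/2)·N^2), where N is the 3×3 nilpotent shift.

After assembling e^{tJ} and conjugating by P, we get:

e^{tB} =
  [-t^2*exp(2*t)/2 + t*exp(2*t) + exp(2*t), t*exp(2*t), t^2*exp(2*t)/2 + t*exp(2*t)]
  [t^2*exp(2*t) - 3*t*exp(2*t), -2*t*exp(2*t) + exp(2*t), -t^2*exp(2*t) - t*exp(2*t)]
  [-t^2*exp(2*t)/2 + t*exp(2*t), t*exp(2*t), t^2*exp(2*t)/2 + t*exp(2*t) + exp(2*t)]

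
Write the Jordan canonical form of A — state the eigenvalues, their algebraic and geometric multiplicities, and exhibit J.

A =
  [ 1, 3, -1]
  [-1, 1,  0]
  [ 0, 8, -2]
J_3(0)

The characteristic polynomial is
  det(x·I − A) = x^3

Eigenvalues and multiplicities (the geometric multiplicity of λ is n − rank(A − λI), which equals the number of Jordan blocks for λ):
  λ = 0: algebraic multiplicity = 3, geometric multiplicity = 1

Determining the block sizes for each eigenvalue:
  λ = 0: one block (gm = 1), so the single block has size am = 3 → block sizes [3]

Assembling the blocks gives a Jordan form
J =
  [0, 1, 0]
  [0, 0, 1]
  [0, 0, 0]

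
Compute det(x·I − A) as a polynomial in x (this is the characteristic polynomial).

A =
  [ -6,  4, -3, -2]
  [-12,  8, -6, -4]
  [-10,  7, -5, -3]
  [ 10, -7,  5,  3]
x^4

Expanding det(x·I − A) (e.g. by cofactor expansion or by noting that A is similar to its Jordan form J, which has the same characteristic polynomial as A) gives
  χ_A(x) = x^4
which factors as x^4. The eigenvalues (with algebraic multiplicities) are λ = 0 with multiplicity 4.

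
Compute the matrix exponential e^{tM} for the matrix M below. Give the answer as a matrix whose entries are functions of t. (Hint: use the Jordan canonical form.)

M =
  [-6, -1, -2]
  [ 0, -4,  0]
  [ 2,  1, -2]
e^{tM} =
  [-2*t*exp(-4*t) + exp(-4*t), -t*exp(-4*t), -2*t*exp(-4*t)]
  [0, exp(-4*t), 0]
  [2*t*exp(-4*t), t*exp(-4*t), 2*t*exp(-4*t) + exp(-4*t)]

Strategy: write M = P · J · P⁻¹ where J is a Jordan canonical form, so e^{tM} = P · e^{tJ} · P⁻¹, and e^{tJ} can be computed block-by-block.

M has Jordan form
J =
  [-4,  1,  0]
  [ 0, -4,  0]
  [ 0,  0, -4]
(up to reordering of blocks).

Per-block formulas:
  For a 1×1 block at λ = -4: exp(t · [-4]) = [e^(-4t)].
  For a 2×2 Jordan block J_2(-4): exp(t · J_2(-4)) = e^(-4t)·(I + t·N), where N is the 2×2 nilpotent shift.

After assembling e^{tJ} and conjugating by P, we get:

e^{tM} =
  [-2*t*exp(-4*t) + exp(-4*t), -t*exp(-4*t), -2*t*exp(-4*t)]
  [0, exp(-4*t), 0]
  [2*t*exp(-4*t), t*exp(-4*t), 2*t*exp(-4*t) + exp(-4*t)]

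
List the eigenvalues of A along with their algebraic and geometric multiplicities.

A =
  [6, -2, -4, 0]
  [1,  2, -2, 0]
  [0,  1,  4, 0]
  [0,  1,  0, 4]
λ = 4: alg = 4, geom = 2

Step 1 — factor the characteristic polynomial to read off the algebraic multiplicities:
  χ_A(x) = (x - 4)^4

Step 2 — compute geometric multiplicities via the rank-nullity identity g(λ) = n − rank(A − λI):
  rank(A − (4)·I) = 2, so dim ker(A − (4)·I) = n − 2 = 2

Summary:
  λ = 4: algebraic multiplicity = 4, geometric multiplicity = 2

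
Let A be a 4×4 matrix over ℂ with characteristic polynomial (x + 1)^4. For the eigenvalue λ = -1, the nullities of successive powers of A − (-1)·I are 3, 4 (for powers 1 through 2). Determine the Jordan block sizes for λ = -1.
Block sizes for λ = -1: [2, 1, 1]

From the dimensions of kernels of powers, the number of Jordan blocks of size at least j is d_j − d_{j−1} where d_j = dim ker(N^j) (with d_0 = 0). Computing the differences gives [3, 1].
The number of blocks of size exactly k is (#blocks of size ≥ k) − (#blocks of size ≥ k + 1), so the partition is: 2 block(s) of size 1, 1 block(s) of size 2.
In nonincreasing order the block sizes are [2, 1, 1].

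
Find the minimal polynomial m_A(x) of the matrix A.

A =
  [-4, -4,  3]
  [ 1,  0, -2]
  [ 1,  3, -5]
x^3 + 9*x^2 + 27*x + 27

The characteristic polynomial is χ_A(x) = (x + 3)^3, so the eigenvalues are known. The minimal polynomial is
  m_A(x) = Π_λ (x − λ)^{k_λ}
where k_λ is the size of the *largest* Jordan block for λ (equivalently, the smallest k with (A − λI)^k v = 0 for every generalised eigenvector v of λ).

  λ = -3: largest Jordan block has size 3, contributing (x + 3)^3

So m_A(x) = (x + 3)^3 = x^3 + 9*x^2 + 27*x + 27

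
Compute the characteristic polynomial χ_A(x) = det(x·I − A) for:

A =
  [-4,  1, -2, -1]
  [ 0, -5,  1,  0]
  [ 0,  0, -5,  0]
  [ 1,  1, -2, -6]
x^4 + 20*x^3 + 150*x^2 + 500*x + 625

Expanding det(x·I − A) (e.g. by cofactor expansion or by noting that A is similar to its Jordan form J, which has the same characteristic polynomial as A) gives
  χ_A(x) = x^4 + 20*x^3 + 150*x^2 + 500*x + 625
which factors as (x + 5)^4. The eigenvalues (with algebraic multiplicities) are λ = -5 with multiplicity 4.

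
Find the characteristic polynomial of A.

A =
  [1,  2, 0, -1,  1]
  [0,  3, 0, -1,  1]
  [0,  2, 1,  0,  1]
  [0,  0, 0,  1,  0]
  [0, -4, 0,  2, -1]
x^5 - 5*x^4 + 10*x^3 - 10*x^2 + 5*x - 1

Expanding det(x·I − A) (e.g. by cofactor expansion or by noting that A is similar to its Jordan form J, which has the same characteristic polynomial as A) gives
  χ_A(x) = x^5 - 5*x^4 + 10*x^3 - 10*x^2 + 5*x - 1
which factors as (x - 1)^5. The eigenvalues (with algebraic multiplicities) are λ = 1 with multiplicity 5.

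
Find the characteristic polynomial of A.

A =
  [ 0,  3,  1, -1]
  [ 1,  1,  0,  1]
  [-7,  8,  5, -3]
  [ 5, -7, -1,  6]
x^4 - 12*x^3 + 54*x^2 - 108*x + 81

Expanding det(x·I − A) (e.g. by cofactor expansion or by noting that A is similar to its Jordan form J, which has the same characteristic polynomial as A) gives
  χ_A(x) = x^4 - 12*x^3 + 54*x^2 - 108*x + 81
which factors as (x - 3)^4. The eigenvalues (with algebraic multiplicities) are λ = 3 with multiplicity 4.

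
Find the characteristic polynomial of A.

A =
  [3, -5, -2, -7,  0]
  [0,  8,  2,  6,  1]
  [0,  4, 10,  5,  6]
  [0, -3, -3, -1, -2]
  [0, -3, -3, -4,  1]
x^5 - 21*x^4 + 171*x^3 - 675*x^2 + 1296*x - 972

Expanding det(x·I − A) (e.g. by cofactor expansion or by noting that A is similar to its Jordan form J, which has the same characteristic polynomial as A) gives
  χ_A(x) = x^5 - 21*x^4 + 171*x^3 - 675*x^2 + 1296*x - 972
which factors as (x - 6)^2*(x - 3)^3. The eigenvalues (with algebraic multiplicities) are λ = 3 with multiplicity 3, λ = 6 with multiplicity 2.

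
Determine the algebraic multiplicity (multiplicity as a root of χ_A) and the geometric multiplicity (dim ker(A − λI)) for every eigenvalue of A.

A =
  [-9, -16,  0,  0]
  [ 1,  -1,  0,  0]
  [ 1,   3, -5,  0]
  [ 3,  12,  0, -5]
λ = -5: alg = 4, geom = 2

Step 1 — factor the characteristic polynomial to read off the algebraic multiplicities:
  χ_A(x) = (x + 5)^4

Step 2 — compute geometric multiplicities via the rank-nullity identity g(λ) = n − rank(A − λI):
  rank(A − (-5)·I) = 2, so dim ker(A − (-5)·I) = n − 2 = 2

Summary:
  λ = -5: algebraic multiplicity = 4, geometric multiplicity = 2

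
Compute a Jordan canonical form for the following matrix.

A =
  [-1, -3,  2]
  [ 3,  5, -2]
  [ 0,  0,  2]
J_2(2) ⊕ J_1(2)

The characteristic polynomial is
  det(x·I − A) = x^3 - 6*x^2 + 12*x - 8 = (x - 2)^3

Eigenvalues and multiplicities (the geometric multiplicity of λ is n − rank(A − λI), which equals the number of Jordan blocks for λ):
  λ = 2: algebraic multiplicity = 3, geometric multiplicity = 2

Determining the block sizes for each eigenvalue:
  λ = 2: 2 blocks summing to 3 forces exactly one block of size 2 and the rest size 1 → block sizes [2, 1]

Assembling the blocks gives a Jordan form
J =
  [2, 1, 0]
  [0, 2, 0]
  [0, 0, 2]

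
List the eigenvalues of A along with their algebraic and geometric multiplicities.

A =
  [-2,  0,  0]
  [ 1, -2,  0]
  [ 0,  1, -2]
λ = -2: alg = 3, geom = 1

Step 1 — factor the characteristic polynomial to read off the algebraic multiplicities:
  χ_A(x) = (x + 2)^3

Step 2 — compute geometric multiplicities via the rank-nullity identity g(λ) = n − rank(A − λI):
  rank(A − (-2)·I) = 2, so dim ker(A − (-2)·I) = n − 2 = 1

Summary:
  λ = -2: algebraic multiplicity = 3, geometric multiplicity = 1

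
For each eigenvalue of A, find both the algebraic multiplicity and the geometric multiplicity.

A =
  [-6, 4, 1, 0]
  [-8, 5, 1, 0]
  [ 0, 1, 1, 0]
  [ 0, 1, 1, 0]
λ = 0: alg = 4, geom = 2

Step 1 — factor the characteristic polynomial to read off the algebraic multiplicities:
  χ_A(x) = x^4

Step 2 — compute geometric multiplicities via the rank-nullity identity g(λ) = n − rank(A − λI):
  rank(A − (0)·I) = 2, so dim ker(A − (0)·I) = n − 2 = 2

Summary:
  λ = 0: algebraic multiplicity = 4, geometric multiplicity = 2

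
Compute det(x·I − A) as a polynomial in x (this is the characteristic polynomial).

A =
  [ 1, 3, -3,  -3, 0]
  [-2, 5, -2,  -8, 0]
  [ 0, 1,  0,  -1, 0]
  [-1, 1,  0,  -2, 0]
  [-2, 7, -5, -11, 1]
x^5 - 5*x^4 + 10*x^3 - 10*x^2 + 5*x - 1

Expanding det(x·I − A) (e.g. by cofactor expansion or by noting that A is similar to its Jordan form J, which has the same characteristic polynomial as A) gives
  χ_A(x) = x^5 - 5*x^4 + 10*x^3 - 10*x^2 + 5*x - 1
which factors as (x - 1)^5. The eigenvalues (with algebraic multiplicities) are λ = 1 with multiplicity 5.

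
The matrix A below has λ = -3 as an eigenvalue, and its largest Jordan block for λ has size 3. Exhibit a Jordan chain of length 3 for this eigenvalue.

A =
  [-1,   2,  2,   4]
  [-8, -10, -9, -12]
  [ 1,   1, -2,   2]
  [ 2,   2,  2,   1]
A Jordan chain for λ = -3 of length 3:
v_1 = (-2, 7, -1, -2)ᵀ
v_2 = (2, -8, 1, 2)ᵀ
v_3 = (1, 0, 0, 0)ᵀ

Let N = A − (-3)·I. We want v_3 with N^3 v_3 = 0 but N^2 v_3 ≠ 0; then v_{j-1} := N · v_j for j = 3, …, 2.

Pick v_3 = (1, 0, 0, 0)ᵀ.
Then v_2 = N · v_3 = (2, -8, 1, 2)ᵀ.
Then v_1 = N · v_2 = (-2, 7, -1, -2)ᵀ.

Sanity check: (A − (-3)·I) v_1 = (0, 0, 0, 0)ᵀ = 0. ✓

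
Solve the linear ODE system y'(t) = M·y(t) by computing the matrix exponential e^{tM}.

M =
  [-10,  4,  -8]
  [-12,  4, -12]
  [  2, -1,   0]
e^{tM} =
  [-8*t*exp(-2*t) + exp(-2*t), 4*t*exp(-2*t), -8*t*exp(-2*t)]
  [-12*t*exp(-2*t), 6*t*exp(-2*t) + exp(-2*t), -12*t*exp(-2*t)]
  [2*t*exp(-2*t), -t*exp(-2*t), 2*t*exp(-2*t) + exp(-2*t)]

Strategy: write M = P · J · P⁻¹ where J is a Jordan canonical form, so e^{tM} = P · e^{tJ} · P⁻¹, and e^{tJ} can be computed block-by-block.

M has Jordan form
J =
  [-2,  1,  0]
  [ 0, -2,  0]
  [ 0,  0, -2]
(up to reordering of blocks).

Per-block formulas:
  For a 2×2 Jordan block J_2(-2): exp(t · J_2(-2)) = e^(-2t)·(I + t·N), where N is the 2×2 nilpotent shift.
  For a 1×1 block at λ = -2: exp(t · [-2]) = [e^(-2t)].

After assembling e^{tJ} and conjugating by P, we get:

e^{tM} =
  [-8*t*exp(-2*t) + exp(-2*t), 4*t*exp(-2*t), -8*t*exp(-2*t)]
  [-12*t*exp(-2*t), 6*t*exp(-2*t) + exp(-2*t), -12*t*exp(-2*t)]
  [2*t*exp(-2*t), -t*exp(-2*t), 2*t*exp(-2*t) + exp(-2*t)]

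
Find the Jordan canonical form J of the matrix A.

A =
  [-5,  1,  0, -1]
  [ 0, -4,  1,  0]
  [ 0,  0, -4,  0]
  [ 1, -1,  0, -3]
J_3(-4) ⊕ J_1(-4)

The characteristic polynomial is
  det(x·I − A) = x^4 + 16*x^3 + 96*x^2 + 256*x + 256 = (x + 4)^4

Eigenvalues and multiplicities (the geometric multiplicity of λ is n − rank(A − λI), which equals the number of Jordan blocks for λ):
  λ = -4: algebraic multiplicity = 4, geometric multiplicity = 2

Determining the block sizes for each eigenvalue:
  λ = -4: with am = 4 and gm = 2, the partition is not yet determined (e.g. several partitions of 4 into 2 parts exist). Let N = A − (-4)·I. Computing rank(N^1) = 2, rank(N^2) = 1, rank(N^3) = 0; the number of blocks of size ≥ j is rank(N^{j−1}) − rank(N^j), giving [2, 1, 1]. So we have 1 block(s) of size 3, 1 block(s) of size 1 → block sizes [3, 1]

Assembling the blocks gives a Jordan form
J =
  [-4,  1,  0,  0]
  [ 0, -4,  1,  0]
  [ 0,  0, -4,  0]
  [ 0,  0,  0, -4]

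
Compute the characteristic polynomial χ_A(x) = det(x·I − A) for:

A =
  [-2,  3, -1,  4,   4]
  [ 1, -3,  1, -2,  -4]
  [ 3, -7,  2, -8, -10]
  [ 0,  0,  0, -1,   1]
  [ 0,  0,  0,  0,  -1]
x^5 + 5*x^4 + 10*x^3 + 10*x^2 + 5*x + 1

Expanding det(x·I − A) (e.g. by cofactor expansion or by noting that A is similar to its Jordan form J, which has the same characteristic polynomial as A) gives
  χ_A(x) = x^5 + 5*x^4 + 10*x^3 + 10*x^2 + 5*x + 1
which factors as (x + 1)^5. The eigenvalues (with algebraic multiplicities) are λ = -1 with multiplicity 5.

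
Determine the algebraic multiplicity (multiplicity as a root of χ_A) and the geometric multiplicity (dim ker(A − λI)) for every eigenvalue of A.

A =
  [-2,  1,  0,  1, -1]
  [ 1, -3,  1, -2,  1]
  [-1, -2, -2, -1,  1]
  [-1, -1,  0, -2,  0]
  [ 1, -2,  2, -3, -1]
λ = -2: alg = 5, geom = 2

Step 1 — factor the characteristic polynomial to read off the algebraic multiplicities:
  χ_A(x) = (x + 2)^5

Step 2 — compute geometric multiplicities via the rank-nullity identity g(λ) = n − rank(A − λI):
  rank(A − (-2)·I) = 3, so dim ker(A − (-2)·I) = n − 3 = 2

Summary:
  λ = -2: algebraic multiplicity = 5, geometric multiplicity = 2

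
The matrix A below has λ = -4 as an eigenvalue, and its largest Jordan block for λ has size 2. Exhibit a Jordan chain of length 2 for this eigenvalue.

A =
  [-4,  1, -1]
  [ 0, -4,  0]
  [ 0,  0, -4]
A Jordan chain for λ = -4 of length 2:
v_1 = (1, 0, 0)ᵀ
v_2 = (0, 1, 0)ᵀ

Let N = A − (-4)·I. We want v_2 with N^2 v_2 = 0 but N^1 v_2 ≠ 0; then v_{j-1} := N · v_j for j = 2, …, 2.

Pick v_2 = (0, 1, 0)ᵀ.
Then v_1 = N · v_2 = (1, 0, 0)ᵀ.

Sanity check: (A − (-4)·I) v_1 = (0, 0, 0)ᵀ = 0. ✓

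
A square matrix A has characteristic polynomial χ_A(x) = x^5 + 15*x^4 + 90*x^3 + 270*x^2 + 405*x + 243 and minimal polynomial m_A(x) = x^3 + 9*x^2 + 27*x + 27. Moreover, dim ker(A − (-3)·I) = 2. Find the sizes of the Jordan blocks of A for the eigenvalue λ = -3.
Block sizes for λ = -3: [3, 2]

Step 1 — from the characteristic polynomial, algebraic multiplicity of λ = -3 is 5. From dim ker(A − (-3)·I) = 2, there are exactly 2 Jordan blocks for λ = -3.
Step 2 — from the minimal polynomial, the factor (x + 3)^3 tells us the largest block for λ = -3 has size 3.
Step 3 — with total size 5, 2 blocks, and largest block 3, the block sizes (in nonincreasing order) are [3, 2].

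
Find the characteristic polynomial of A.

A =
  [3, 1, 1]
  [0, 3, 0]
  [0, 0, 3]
x^3 - 9*x^2 + 27*x - 27

Expanding det(x·I − A) (e.g. by cofactor expansion or by noting that A is similar to its Jordan form J, which has the same characteristic polynomial as A) gives
  χ_A(x) = x^3 - 9*x^2 + 27*x - 27
which factors as (x - 3)^3. The eigenvalues (with algebraic multiplicities) are λ = 3 with multiplicity 3.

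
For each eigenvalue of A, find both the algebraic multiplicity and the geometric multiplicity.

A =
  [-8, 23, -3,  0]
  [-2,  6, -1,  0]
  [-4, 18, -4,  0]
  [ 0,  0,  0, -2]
λ = -2: alg = 4, geom = 2

Step 1 — factor the characteristic polynomial to read off the algebraic multiplicities:
  χ_A(x) = (x + 2)^4

Step 2 — compute geometric multiplicities via the rank-nullity identity g(λ) = n − rank(A − λI):
  rank(A − (-2)·I) = 2, so dim ker(A − (-2)·I) = n − 2 = 2

Summary:
  λ = -2: algebraic multiplicity = 4, geometric multiplicity = 2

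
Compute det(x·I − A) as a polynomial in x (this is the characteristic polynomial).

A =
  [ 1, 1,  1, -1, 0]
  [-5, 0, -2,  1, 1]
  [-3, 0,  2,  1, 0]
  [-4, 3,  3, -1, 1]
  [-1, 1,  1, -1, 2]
x^5 - 4*x^4 + x^3 + 10*x^2 - 4*x - 8

Expanding det(x·I − A) (e.g. by cofactor expansion or by noting that A is similar to its Jordan form J, which has the same characteristic polynomial as A) gives
  χ_A(x) = x^5 - 4*x^4 + x^3 + 10*x^2 - 4*x - 8
which factors as (x - 2)^3*(x + 1)^2. The eigenvalues (with algebraic multiplicities) are λ = -1 with multiplicity 2, λ = 2 with multiplicity 3.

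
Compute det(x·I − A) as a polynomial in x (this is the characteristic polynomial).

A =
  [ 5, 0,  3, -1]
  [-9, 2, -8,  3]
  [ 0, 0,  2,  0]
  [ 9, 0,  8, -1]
x^4 - 8*x^3 + 24*x^2 - 32*x + 16

Expanding det(x·I − A) (e.g. by cofactor expansion or by noting that A is similar to its Jordan form J, which has the same characteristic polynomial as A) gives
  χ_A(x) = x^4 - 8*x^3 + 24*x^2 - 32*x + 16
which factors as (x - 2)^4. The eigenvalues (with algebraic multiplicities) are λ = 2 with multiplicity 4.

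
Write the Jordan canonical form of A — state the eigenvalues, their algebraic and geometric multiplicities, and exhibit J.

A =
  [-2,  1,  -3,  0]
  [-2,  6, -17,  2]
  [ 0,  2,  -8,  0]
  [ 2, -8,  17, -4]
J_3(-2) ⊕ J_1(-2)

The characteristic polynomial is
  det(x·I − A) = x^4 + 8*x^3 + 24*x^2 + 32*x + 16 = (x + 2)^4

Eigenvalues and multiplicities (the geometric multiplicity of λ is n − rank(A − λI), which equals the number of Jordan blocks for λ):
  λ = -2: algebraic multiplicity = 4, geometric multiplicity = 2

Determining the block sizes for each eigenvalue:
  λ = -2: with am = 4 and gm = 2, the partition is not yet determined (e.g. several partitions of 4 into 2 parts exist). Let N = A − (-2)·I. Computing rank(N^1) = 2, rank(N^2) = 1, rank(N^3) = 0; the number of blocks of size ≥ j is rank(N^{j−1}) − rank(N^j), giving [2, 1, 1]. So we have 1 block(s) of size 3, 1 block(s) of size 1 → block sizes [3, 1]

Assembling the blocks gives a Jordan form
J =
  [-2,  1,  0,  0]
  [ 0, -2,  1,  0]
  [ 0,  0, -2,  0]
  [ 0,  0,  0, -2]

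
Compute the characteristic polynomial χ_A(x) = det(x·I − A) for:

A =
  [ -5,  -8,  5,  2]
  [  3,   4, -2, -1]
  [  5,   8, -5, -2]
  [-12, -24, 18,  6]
x^4

Expanding det(x·I − A) (e.g. by cofactor expansion or by noting that A is similar to its Jordan form J, which has the same characteristic polynomial as A) gives
  χ_A(x) = x^4
which factors as x^4. The eigenvalues (with algebraic multiplicities) are λ = 0 with multiplicity 4.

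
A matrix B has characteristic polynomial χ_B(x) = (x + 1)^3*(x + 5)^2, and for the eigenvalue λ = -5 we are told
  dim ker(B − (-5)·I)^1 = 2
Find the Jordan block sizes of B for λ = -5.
Block sizes for λ = -5: [1, 1]

From the dimensions of kernels of powers, the number of Jordan blocks of size at least j is d_j − d_{j−1} where d_j = dim ker(N^j) (with d_0 = 0). Computing the differences gives [2].
The number of blocks of size exactly k is (#blocks of size ≥ k) − (#blocks of size ≥ k + 1), so the partition is: 2 block(s) of size 1.
In nonincreasing order the block sizes are [1, 1].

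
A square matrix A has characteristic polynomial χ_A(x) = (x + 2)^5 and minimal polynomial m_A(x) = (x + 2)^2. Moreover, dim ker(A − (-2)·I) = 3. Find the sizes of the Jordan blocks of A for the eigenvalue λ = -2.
Block sizes for λ = -2: [2, 2, 1]

Step 1 — from the characteristic polynomial, algebraic multiplicity of λ = -2 is 5. From dim ker(A − (-2)·I) = 3, there are exactly 3 Jordan blocks for λ = -2.
Step 2 — from the minimal polynomial, the factor (x + 2)^2 tells us the largest block for λ = -2 has size 2.
Step 3 — with total size 5, 3 blocks, and largest block 2, the block sizes (in nonincreasing order) are [2, 2, 1].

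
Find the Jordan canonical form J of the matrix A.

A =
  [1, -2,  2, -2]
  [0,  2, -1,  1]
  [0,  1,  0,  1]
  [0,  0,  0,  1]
J_2(1) ⊕ J_1(1) ⊕ J_1(1)

The characteristic polynomial is
  det(x·I − A) = x^4 - 4*x^3 + 6*x^2 - 4*x + 1 = (x - 1)^4

Eigenvalues and multiplicities (the geometric multiplicity of λ is n − rank(A − λI), which equals the number of Jordan blocks for λ):
  λ = 1: algebraic multiplicity = 4, geometric multiplicity = 3

Determining the block sizes for each eigenvalue:
  λ = 1: 3 blocks summing to 4 forces exactly one block of size 2 and the rest size 1 → block sizes [2, 1, 1]

Assembling the blocks gives a Jordan form
J =
  [1, 1, 0, 0]
  [0, 1, 0, 0]
  [0, 0, 1, 0]
  [0, 0, 0, 1]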